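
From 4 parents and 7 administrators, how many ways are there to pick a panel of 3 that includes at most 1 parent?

Split by how many parents are chosen (0 through 1).
Sum: C(4,0)·C(7,3) + C(4,1)·C(7,2) = 35 + 84 = 119.

119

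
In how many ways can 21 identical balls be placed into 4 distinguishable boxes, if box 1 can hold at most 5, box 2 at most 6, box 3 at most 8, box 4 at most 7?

56

Without the upper bounds there are C(24,3) = 2024 ways to split 21 among 4 boxes.
Subtract solutions that violate a single cap (substitute x_i' = x_i − (cap_i+1)): x_1 ≥ 6 gives C(18,3) = 816; x_2 ≥ 7 gives C(17,3) = 680; x_3 ≥ 9 gives C(15,3) = 455; x_4 ≥ 8 gives C(16,3) = 560. Together 2511.
Add back pairs where two caps are both exceeded: 165 + 84 + 120 + 56 + 84 + 35 = 544.
Subtract triples: 0 + 1 + 0 + 0 = 1.
By inclusion–exclusion the count is 2024 − 2511 + 544 − 1 = 56.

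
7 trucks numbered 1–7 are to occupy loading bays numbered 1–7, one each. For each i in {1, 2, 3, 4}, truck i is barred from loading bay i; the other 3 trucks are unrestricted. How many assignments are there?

2790

Let Aᵢ (for 1 ≤ i ≤ 4) be the placements that put truck i in its forbidden loading bay. Any j of these fix j positions, leaving (7−j)! ways to fill the rest, and there are C(4,j) ways to pick which j.
By inclusion–exclusion, the number of valid placements is Σ_{j=0}^{4} (−1)^j C(4,j)·(7−j)!.
Computing: 5040 − 2880 + 720 − 96 + 6 = 2790.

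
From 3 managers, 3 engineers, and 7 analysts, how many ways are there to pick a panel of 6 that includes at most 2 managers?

Split by how many managers are chosen (0 through 2).
Sum: C(3,0)·C(10,6) + C(3,1)·C(10,5) + C(3,2)·C(10,4) = 210 + 756 + 630 = 1596.

1596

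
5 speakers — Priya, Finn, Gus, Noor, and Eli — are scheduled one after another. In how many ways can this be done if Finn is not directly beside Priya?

72

Of the 5! = 120 arrangements, those with Finn and Priya adjacent number 2 × 4! = 48 (treat the pair as a block with 2 internal orders).
So 120 − 48 = 72 arrangements keep them apart.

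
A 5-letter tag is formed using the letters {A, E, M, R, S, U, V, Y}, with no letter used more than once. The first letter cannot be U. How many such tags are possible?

The first letter has 8−1 = 7 choices (anything except U).
The remaining 4 letters are filled from the other 7 symbols without repetition: 7 × 6 × 5 × 4 = 840.
Total: 7 × 840 = 5880.

5880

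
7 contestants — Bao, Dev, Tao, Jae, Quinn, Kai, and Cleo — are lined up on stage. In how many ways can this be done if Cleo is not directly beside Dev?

There are 7! = 5040 arrangements in all. If Cleo and Dev are adjacent, merging them into one block gives 2·(6)! = 1440 arrangements.
Complementary counting: 5040 − 1440 = 3600.

3600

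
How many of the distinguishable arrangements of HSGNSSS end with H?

Fix H in the last position and arrange the remaining 6 letters.
Those 6 letters have S appearing 4 times, giving (6)!/(4!) = 30.

30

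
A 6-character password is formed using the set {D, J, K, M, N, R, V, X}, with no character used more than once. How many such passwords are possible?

Choose and order 6 of the 8 symbols: the first character has 8 options, the next 7, and so on down to 3.
8 × 7 × 6 × 5 × 4 × 3 = 20160.

20160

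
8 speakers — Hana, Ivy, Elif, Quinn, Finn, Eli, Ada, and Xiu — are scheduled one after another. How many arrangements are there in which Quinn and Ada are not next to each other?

30240

Of the 8! = 40320 arrangements, those with Quinn and Ada adjacent number 2 × 7! = 10080 (treat the pair as a block with 2 internal orders).
Complementary counting: 40320 − 10080 = 30240.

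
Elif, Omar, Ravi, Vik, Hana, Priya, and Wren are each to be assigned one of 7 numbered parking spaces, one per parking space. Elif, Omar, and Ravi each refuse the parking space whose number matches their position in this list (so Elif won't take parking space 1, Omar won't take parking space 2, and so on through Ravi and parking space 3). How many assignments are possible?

3216

Let Aᵢ (for i ∈ {1, 2, 3}) be the placements that put person i in their forbidden parking space. Any j of these fix j positions, leaving (7−j)! ways to fill the rest, and there are C(3,j) ways to pick which j.
By inclusion–exclusion, the number of valid placements is Σ_{j=0}^{3} (−1)^j C(3,j)·(7−j)!.
Computing: 5040 − 2160 + 360 − 24 = 3216.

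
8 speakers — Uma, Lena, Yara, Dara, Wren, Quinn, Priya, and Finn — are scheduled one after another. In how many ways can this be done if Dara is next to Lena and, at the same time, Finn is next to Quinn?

2880

Treat {Dara,Lena} as one block (2 orders) and {Finn,Quinn} as another (2 orders).
That leaves 6 units to arrange: 2 × 2 × 6! = 4 × 720 = 2880.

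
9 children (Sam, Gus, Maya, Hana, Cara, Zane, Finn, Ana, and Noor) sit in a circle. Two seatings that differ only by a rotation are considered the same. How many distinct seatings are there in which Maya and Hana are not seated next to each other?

All circular seatings of 9 people number (8)! = 40320.
Seatings with Maya beside Hana: treat them as a block with 2 internal orders, giving 2 × (7)! = 10080.
Subtracting, 40320 − 10080 = 30240.

30240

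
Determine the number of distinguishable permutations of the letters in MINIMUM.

420

MINIMUM has 7 letters with I appearing twice and M appearing 3 times.
Dividing 7! = 5040 by 3!·2! = 12 for the repeated letters gives 420.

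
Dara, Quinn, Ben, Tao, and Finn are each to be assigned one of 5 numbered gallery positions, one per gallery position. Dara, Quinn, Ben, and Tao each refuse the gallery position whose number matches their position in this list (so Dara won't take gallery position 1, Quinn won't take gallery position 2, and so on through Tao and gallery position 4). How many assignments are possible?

53

Let Aᵢ (for 1 ≤ i ≤ 4) be the placements that put person i in their forbidden gallery position. Any j of these fix j positions, leaving (5−j)! ways to fill the rest, and there are C(4,j) ways to pick which j.
By inclusion–exclusion, the number of valid placements is Σ_{j=0}^{4} (−1)^j C(4,j)·(5−j)!.
Computing: 120 − 96 + 36 − 8 + 1 = 53.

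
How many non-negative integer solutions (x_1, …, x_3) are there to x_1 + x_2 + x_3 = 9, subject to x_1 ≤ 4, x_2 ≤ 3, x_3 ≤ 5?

10

Ignoring the caps, the number of non-negative solutions to x_1+…+x_3 = 9 is C(11,2) = 55.
Subtract solutions that violate a single cap (substitute x_i' = x_i − (cap_i+1)): x_1 ≥ 5 gives C(6,2) = 15; x_2 ≥ 4 gives C(7,2) = 21; x_3 ≥ 6 gives C(5,2) = 10. Together 46.
Add back pairs where two caps are both exceeded: 1 + 0 + 0 = 1.
By inclusion–exclusion the count is 55 − 46 + 1 = 10.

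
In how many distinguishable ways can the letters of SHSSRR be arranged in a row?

60

Letter multiplicities in SHSSRR: H×1, R×2, S×3.
The number of distinct arrangements is 6!/(3!·2!) = 720/12 = 60.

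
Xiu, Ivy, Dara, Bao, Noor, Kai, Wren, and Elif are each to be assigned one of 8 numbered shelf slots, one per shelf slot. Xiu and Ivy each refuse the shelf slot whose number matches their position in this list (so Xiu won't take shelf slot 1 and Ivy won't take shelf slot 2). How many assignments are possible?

30960

Let Aᵢ (for i ∈ {1, 2}) be the placements that put person i in their forbidden shelf slot. Any j of these fix j positions, leaving (8−j)! ways to fill the rest, and there are C(2,j) ways to pick which j.
By inclusion–exclusion, the number of valid placements is Σ_{j=0}^{2} (−1)^j C(2,j)·(8−j)!.
Computing: 40320 − 10080 + 720 = 30960.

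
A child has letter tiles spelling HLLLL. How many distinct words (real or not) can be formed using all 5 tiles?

Letter multiplicities in HLLLL: H×1, L×4.
The number of distinct arrangements is 5!/(4!) = 120/24 = 5.

5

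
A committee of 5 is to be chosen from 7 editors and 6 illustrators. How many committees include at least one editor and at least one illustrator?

1260

With no constraint there are C(13,5) = 1287 possible selections.
Selections missing a whole group: no editors → C(6,5) = 6; no illustrators → C(7,5) = 21.
Both groups omitted at once is impossible, so 1287 − 27 = 1260.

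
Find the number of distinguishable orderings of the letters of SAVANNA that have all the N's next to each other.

120

Treat the 2 copies of N as a single block. The multiset to arrange is then {NN, A, A, A, S, V}, 6 items in all.
That gives (6)!/(3!) = 120 arrangements.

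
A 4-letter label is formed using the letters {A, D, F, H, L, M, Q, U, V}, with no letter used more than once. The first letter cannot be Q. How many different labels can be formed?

The first letter has 9−1 = 8 choices (anything except Q).
The remaining 3 letters are filled from the other 8 symbols without repetition: 8 × 7 × 6 = 336.
Total: 8 × 336 = 2688.

2688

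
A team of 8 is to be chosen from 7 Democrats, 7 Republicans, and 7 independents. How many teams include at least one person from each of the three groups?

194481

Unrestricted: C(21,8) = 203490 ways to pick any 8 of the 21.
Selections missing a whole group: no Democrats → C(14,8) = 3003; no Republicans → C(14,8) = 3003; no independents → C(14,8) = 3003.
Add back selections omitting two groups (i.e. drawn from a single group): C(7,8) + C(7,8) + C(7,8) = 0.
By inclusion–exclusion: 203490 − 9009 + 0 = 194481.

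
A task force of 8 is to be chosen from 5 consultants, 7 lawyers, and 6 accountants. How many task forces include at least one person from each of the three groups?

Total 8-person selections from all 18: C(18,8) = 43758.
Selections missing a whole group: no consultants → C(13,8) = 1287; no lawyers → C(11,8) = 165; no accountants → C(12,8) = 495.
Add back selections omitting two groups (i.e. drawn from a single group): C(5,8) + C(7,8) + C(6,8) = 0.
By inclusion–exclusion: 43758 − 1947 + 0 = 41811.

41811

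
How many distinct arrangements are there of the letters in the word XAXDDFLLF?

22680

XAXDDFLLF has 9 letters with D appearing twice, F appearing twice, L appearing twice, and X appearing twice.
Dividing 9! = 362880 by 2!·2!·2!·2! = 16 for the repeated letters gives 22680.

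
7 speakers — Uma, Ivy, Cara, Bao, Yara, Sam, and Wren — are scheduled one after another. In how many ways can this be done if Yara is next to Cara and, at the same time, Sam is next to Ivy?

480

Treat {Yara,Cara} as one block (2 orders) and {Sam,Ivy} as another (2 orders).
That leaves 5 units to arrange: 2 × 2 × 5! = 4 × 120 = 480.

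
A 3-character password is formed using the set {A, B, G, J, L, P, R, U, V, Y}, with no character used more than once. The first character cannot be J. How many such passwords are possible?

648

The first character has 10−1 = 9 choices (anything except J).
The remaining 2 characters are filled from the other 9 symbols without repetition: 9 × 8 = 72.
Total: 9 × 72 = 648.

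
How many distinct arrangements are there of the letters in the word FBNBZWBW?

3360

FBNBZWBW has 8 letters with B appearing 3 times and W appearing twice.
Dividing 8! = 40320 by 3!·2! = 12 for the repeated letters gives 3360.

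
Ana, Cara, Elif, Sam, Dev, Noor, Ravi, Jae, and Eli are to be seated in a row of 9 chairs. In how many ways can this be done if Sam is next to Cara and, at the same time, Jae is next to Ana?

Treat {Sam,Cara} as one block (2 orders) and {Jae,Ana} as another (2 orders).
That leaves 7 units to arrange: 2 × 2 × 7! = 4 × 5040 = 20160.

20160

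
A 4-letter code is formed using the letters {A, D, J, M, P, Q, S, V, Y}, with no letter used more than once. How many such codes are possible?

3024

Choose and order 4 of the 9 symbols: the first letter has 9 options, the next 8, then 7, 6.
9 × 8 × 7 × 6 = 3024.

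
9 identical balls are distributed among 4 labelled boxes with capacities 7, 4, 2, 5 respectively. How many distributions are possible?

82

Without the upper bounds there are C(12,3) = 220 ways to split 9 among 4 boxes.
Subtract solutions that violate a single cap (substitute x_i' = x_i − (cap_i+1)): x_1 ≥ 8 gives C(4,3) = 4; x_2 ≥ 5 gives C(7,3) = 35; x_3 ≥ 3 gives C(9,3) = 84; x_4 ≥ 6 gives C(6,3) = 20. Together 143.
Add back pairs where two caps are both exceeded: 0 + 0 + 0 + 4 + 0 + 1 = 5.
By inclusion–exclusion the count is 220 − 143 + 5 = 82.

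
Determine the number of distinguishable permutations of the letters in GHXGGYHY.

1680

The 8 letters of GHXGGYHY have repeats: G appearing 3 times, H appearing twice, and Y appearing twice.
Dividing 8! = 40320 by 3!·2!·2! = 24 for the repeated letters gives 1680.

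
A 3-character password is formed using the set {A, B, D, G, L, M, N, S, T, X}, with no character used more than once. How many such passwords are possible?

With no repetition, fill the 3 characters in order: 10 choices, then 9, down to 8.
That product is 10 × 9 × 8 = 720.

720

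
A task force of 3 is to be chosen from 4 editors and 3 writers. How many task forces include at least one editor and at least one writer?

30

Total 3-person selections from all 7: C(7,3) = 35.
Selections missing a whole group: no editors → C(3,3) = 1; no writers → C(4,3) = 4.
Both groups omitted at once is impossible, so 35 − 5 = 30.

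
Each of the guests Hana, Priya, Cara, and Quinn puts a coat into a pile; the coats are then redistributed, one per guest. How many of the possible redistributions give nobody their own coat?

9

Let Aᵢ be the assignments in which guest i gets their own coat. We want the size of the complement of A₁∪…∪A_4.
By inclusion–exclusion this is Σ_{j=0}^{4} (−1)^j C(4,j)·(4−j)!.
Computing: 24 − 24 + 12 − 4 + 1 = 9.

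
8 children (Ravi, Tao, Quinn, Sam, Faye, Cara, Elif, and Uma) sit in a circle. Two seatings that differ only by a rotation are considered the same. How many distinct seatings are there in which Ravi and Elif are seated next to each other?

1440

Treat {Ravi, Elif} as one unit (2 internal orders) and seat the resulting 7 units around the table: (6)! circular arrangements.
So 2 × (6)! = 2 × 720 = 1440.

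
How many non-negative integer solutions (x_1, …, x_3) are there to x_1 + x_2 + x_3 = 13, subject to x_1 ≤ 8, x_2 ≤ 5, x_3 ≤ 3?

10

Without the upper bounds there are C(15,2) = 105 ways to split 13 among 3 variables.
Subtract solutions that violate a single cap (substitute x_i' = x_i − (cap_i+1)): x_1 ≥ 9 gives C(6,2) = 15; x_2 ≥ 6 gives C(9,2) = 36; x_3 ≥ 4 gives C(11,2) = 55. Together 106.
Add back pairs where two caps are both exceeded: 0 + 1 + 10 = 11.
By inclusion–exclusion the count is 105 − 106 + 11 = 10.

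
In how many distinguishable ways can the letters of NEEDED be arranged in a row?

60

The 6 letters of NEEDED have repeats: D appearing twice and E appearing 3 times.
Dividing 6! = 720 by 3!·2! = 12 for the repeated letters gives 60.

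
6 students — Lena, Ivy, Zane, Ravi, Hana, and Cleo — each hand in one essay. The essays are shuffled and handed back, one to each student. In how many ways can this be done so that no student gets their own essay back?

This is the derangement count D_6: permutations of 6 items with no fixed point.
By inclusion–exclusion this is Σ_{j=0}^{6} (−1)^j C(6,j)·(6−j)!.
Computing: 720 − 720 + 360 − 120 + 30 − 6 + 1 = 265.

265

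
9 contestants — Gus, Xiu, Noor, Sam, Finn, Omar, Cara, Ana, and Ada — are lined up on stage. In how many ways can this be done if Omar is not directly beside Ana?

Of the 9! = 362880 arrangements, those with Omar and Ana adjacent number 2 × 8! = 80640 (treat the pair as a block with 2 internal orders).
So 362880 − 80640 = 282240 arrangements keep them apart.

282240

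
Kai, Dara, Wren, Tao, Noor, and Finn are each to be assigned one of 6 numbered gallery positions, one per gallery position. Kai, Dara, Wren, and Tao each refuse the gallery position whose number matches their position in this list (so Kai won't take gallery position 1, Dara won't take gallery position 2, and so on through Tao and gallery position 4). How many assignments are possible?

Let Aᵢ (for 1 ≤ i ≤ 4) be the placements that put person i in their forbidden gallery position. Any j of these fix j positions, leaving (6−j)! ways to fill the rest, and there are C(4,j) ways to pick which j.
By inclusion–exclusion, the number of valid placements is Σ_{j=0}^{4} (−1)^j C(4,j)·(6−j)!.
Computing: 720 − 480 + 144 − 24 + 2 = 362.

362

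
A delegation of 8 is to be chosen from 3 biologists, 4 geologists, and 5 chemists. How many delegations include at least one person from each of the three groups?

485

Unrestricted: C(12,8) = 495 ways to pick any 8 of the 12.
Subtract selections that omit an entire group: no biologists → C(9,8) = 9; no geologists → C(8,8) = 1; no chemists → C(7,8) = 0.
Add back selections omitting two groups (i.e. drawn from a single group): C(3,8) + C(4,8) + C(5,8) = 0.
By inclusion–exclusion: 495 − 10 + 0 = 485.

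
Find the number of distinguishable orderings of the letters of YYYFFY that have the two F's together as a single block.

Treat the 2 copies of F as a single block. The multiset to arrange is then {FF, Y, Y, Y, Y}, 5 items in all.
That gives (5)!/(4!) = 5 arrangements.

5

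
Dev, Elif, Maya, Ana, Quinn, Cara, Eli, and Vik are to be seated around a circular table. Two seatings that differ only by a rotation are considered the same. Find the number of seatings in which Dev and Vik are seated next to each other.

Glue Dev and Vik into a block (2 internal orders). Seating 7 units around a circle gives (6)! arrangements.
So 2 × (6)! = 2 × 720 = 1440.

1440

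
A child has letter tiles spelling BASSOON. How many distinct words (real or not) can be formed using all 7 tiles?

1260

The 7 letters of BASSOON have repeats: O appearing twice and S appearing twice.
The number of distinct arrangements is 7!/(2!·2!) = 5040/4 = 1260.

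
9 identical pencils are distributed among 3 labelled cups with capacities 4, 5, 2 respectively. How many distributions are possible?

Ignoring the caps, the number of non-negative solutions to x_1+…+x_3 = 9 is C(11,2) = 55.
Subtract solutions that violate a single cap (substitute x_i' = x_i − (cap_i+1)): x_1 ≥ 5 gives C(6,2) = 15; x_2 ≥ 6 gives C(5,2) = 10; x_3 ≥ 3 gives C(8,2) = 28. Together 53.
Add back pairs where two caps are both exceeded: 0 + 3 + 1 = 4.
By inclusion–exclusion the count is 55 − 53 + 4 = 6.

6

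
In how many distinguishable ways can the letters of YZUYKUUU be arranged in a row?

840

The 8 letters of YZUYKUUU have repeats: U appearing 4 times and Y appearing twice.
So there are 8! / (4!·2!) = 840 distinguishable arrangements.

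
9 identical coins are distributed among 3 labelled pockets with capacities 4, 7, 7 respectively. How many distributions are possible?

Ignoring the caps, the number of non-negative solutions to x_1+…+x_3 = 9 is C(11,2) = 55.
Subtract solutions that violate a single cap (substitute x_i' = x_i − (cap_i+1)): x_1 ≥ 5 gives C(6,2) = 15; x_2 ≥ 8 gives C(3,2) = 3; x_3 ≥ 8 gives C(3,2) = 3. Together 21.
No two caps can be exceeded simultaneously, so the pair terms are all 0.
By inclusion–exclusion the count is 55 − 21 + 0 = 34.

34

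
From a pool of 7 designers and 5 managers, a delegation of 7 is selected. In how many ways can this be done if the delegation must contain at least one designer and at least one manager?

With no constraint there are C(12,7) = 792 possible selections.
Selections missing a whole group: no designers → C(5,7) = 0; no managers → C(7,7) = 1.
Both groups omitted at once is impossible, so 792 − 1 = 791.

791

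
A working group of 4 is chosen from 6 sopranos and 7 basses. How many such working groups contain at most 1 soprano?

245

Split by how many sopranos are chosen (0 through 1).
Sum: C(6,0)·C(7,4) + C(6,1)·C(7,3) = 35 + 210 = 245.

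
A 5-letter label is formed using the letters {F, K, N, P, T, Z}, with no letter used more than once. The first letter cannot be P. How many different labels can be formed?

600

The first letter has 6−1 = 5 choices (anything except P).
The remaining 4 letters are filled from the other 5 symbols without repetition: 5 × 4 × 3 × 2 = 120.
Total: 5 × 120 = 600.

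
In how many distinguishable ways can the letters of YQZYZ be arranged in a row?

30

The 5 letters of YQZYZ have repeats: Y appearing twice and Z appearing twice.
The number of distinct arrangements is 5!/(2!·2!) = 120/4 = 30.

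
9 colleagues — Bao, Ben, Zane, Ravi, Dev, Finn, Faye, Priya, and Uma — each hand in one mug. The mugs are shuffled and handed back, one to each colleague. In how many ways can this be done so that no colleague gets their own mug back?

Count assignments avoiding every fixed point. For any j of the 9 colleagues fixed to their own mug, the other 9−j can be arranged in (9−j)! ways.
By inclusion–exclusion this is Σ_{j=0}^{9} (−1)^j C(9,j)·(9−j)!.
Computing: 362880 − 362880 + 181440 − 60480 + 15120 − 3024 + 504 − 72 + 9 − 1 = 133496.

133496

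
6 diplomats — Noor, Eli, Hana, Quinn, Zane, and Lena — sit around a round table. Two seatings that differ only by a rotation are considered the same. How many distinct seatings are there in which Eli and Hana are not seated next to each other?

All circular seatings of 6 people number (5)! = 120.
Those with Eli next to Hana: fuse the pair into one unit and seat 5 units around a circle — 2·(4)! = 48.
Subtracting, 120 − 48 = 72.

72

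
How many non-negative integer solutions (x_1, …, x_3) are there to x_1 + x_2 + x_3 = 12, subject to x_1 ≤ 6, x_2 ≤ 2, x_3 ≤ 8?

Without the upper bounds there are C(14,2) = 91 ways to split 12 among 3 variables.
Subtract solutions that violate a single cap (substitute x_i' = x_i − (cap_i+1)): x_1 ≥ 7 gives C(7,2) = 21; x_2 ≥ 3 gives C(11,2) = 55; x_3 ≥ 9 gives C(5,2) = 10. Together 86.
Add back pairs where two caps are both exceeded: 6 + 0 + 1 = 7.
By inclusion–exclusion the count is 91 − 86 + 7 = 12.

12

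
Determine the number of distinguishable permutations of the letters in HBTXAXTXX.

Letter multiplicities in HBTXAXTXX: A×1, B×1, H×1, T×2, X×4.
So there are 9! / (4!·2!) = 7560 distinguishable arrangements.

7560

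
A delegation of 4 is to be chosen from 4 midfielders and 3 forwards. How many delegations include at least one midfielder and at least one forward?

34

With no constraint there are C(7,4) = 35 possible selections.
Selections missing a whole group: no midfielders → C(3,4) = 0; no forwards → C(4,4) = 1.
Both groups omitted at once is impossible, so 35 − 1 = 34.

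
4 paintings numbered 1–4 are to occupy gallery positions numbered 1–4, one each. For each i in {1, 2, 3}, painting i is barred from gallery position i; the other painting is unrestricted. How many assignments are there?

Let Aᵢ (for i ∈ {1, 2, 3}) be the placements that put painting i in its forbidden gallery position. Any j of these fix j positions, leaving (4−j)! ways to fill the rest, and there are C(3,j) ways to pick which j.
By inclusion–exclusion, the number of valid placements is Σ_{j=0}^{3} (−1)^j C(3,j)·(4−j)!.
Computing: 24 − 18 + 6 − 1 = 11.

11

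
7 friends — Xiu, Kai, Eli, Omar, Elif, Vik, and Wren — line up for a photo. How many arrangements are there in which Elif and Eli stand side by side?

Place the 5 others and the Elif-Eli pair as 6 objects in a line; the pair has 2 internal arrangements.
So the count is 2·(6)! = 1440.

1440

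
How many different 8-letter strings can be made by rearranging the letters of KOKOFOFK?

Letter multiplicities in KOKOFOFK: F×2, K×3, O×3.
So there are 8! / (3!·3!·2!) = 560 distinguishable arrangements.

560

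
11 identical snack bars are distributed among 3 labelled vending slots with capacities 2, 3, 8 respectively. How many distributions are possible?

6

Without the upper bounds there are C(13,2) = 78 ways to split 11 among 3 vending slots.
Subtract solutions that violate a single cap (substitute x_i' = x_i − (cap_i+1)): x_1 ≥ 3 gives C(10,2) = 45; x_2 ≥ 4 gives C(9,2) = 36; x_3 ≥ 9 gives C(4,2) = 6. Together 87.
Add back pairs where two caps are both exceeded: 15 + 0 + 0 = 15.
By inclusion–exclusion the count is 78 − 87 + 15 = 6.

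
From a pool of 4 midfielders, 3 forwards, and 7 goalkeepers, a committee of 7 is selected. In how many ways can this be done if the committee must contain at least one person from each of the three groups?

2982

Total 7-person selections from all 14: C(14,7) = 3432.
Subtract selections that omit an entire group: no midfielders → C(10,7) = 120; no forwards → C(11,7) = 330; no goalkeepers → C(7,7) = 1.
Add back selections omitting two groups (i.e. drawn from a single group): C(4,7) + C(3,7) + C(7,7) = 1.
By inclusion–exclusion: 3432 − 451 + 1 = 2982.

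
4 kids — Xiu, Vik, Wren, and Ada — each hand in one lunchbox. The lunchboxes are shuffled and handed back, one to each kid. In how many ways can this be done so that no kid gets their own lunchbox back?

This is the derangement count D_4: permutations of 4 items with no fixed point.
By inclusion–exclusion this is Σ_{j=0}^{4} (−1)^j C(4,j)·(4−j)!.
Computing: 24 − 24 + 12 − 4 + 1 = 9.

9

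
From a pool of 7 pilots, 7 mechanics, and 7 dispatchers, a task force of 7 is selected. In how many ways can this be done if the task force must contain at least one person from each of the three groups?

105987

Total 7-person selections from all 21: C(21,7) = 116280.
Subtract selections that omit an entire group: no pilots → C(14,7) = 3432; no mechanics → C(14,7) = 3432; no dispatchers → C(14,7) = 3432.
Add back selections omitting two groups (i.e. drawn from a single group): C(7,7) + C(7,7) + C(7,7) = 3.
By inclusion–exclusion: 116280 − 10296 + 3 = 105987.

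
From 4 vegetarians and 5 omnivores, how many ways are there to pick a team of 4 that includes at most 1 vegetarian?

45

Split by how many vegetarians are chosen (0 through 1).
Sum: C(4,0)·C(5,4) + C(4,1)·C(5,3) = 5 + 40 = 45.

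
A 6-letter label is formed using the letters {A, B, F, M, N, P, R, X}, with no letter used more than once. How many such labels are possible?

This is a permutation of 6 out of 8: P(8,6) = 8!/2!.
That product is 8 × 7 × 6 × 5 × 4 × 3 = 20160.

20160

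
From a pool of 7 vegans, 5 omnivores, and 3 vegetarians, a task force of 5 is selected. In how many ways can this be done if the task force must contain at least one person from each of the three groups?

Total 5-person selections from all 15: C(15,5) = 3003.
Selections missing a whole group: no vegans → C(8,5) = 56; no omnivores → C(10,5) = 252; no vegetarians → C(12,5) = 792.
Add back selections omitting two groups (i.e. drawn from a single group): C(7,5) + C(5,5) + C(3,5) = 22.
By inclusion–exclusion: 3003 − 1100 + 22 = 1925.

1925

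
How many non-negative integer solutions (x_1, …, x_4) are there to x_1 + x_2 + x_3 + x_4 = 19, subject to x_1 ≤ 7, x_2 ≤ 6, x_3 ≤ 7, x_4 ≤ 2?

Without the upper bounds there are C(22,3) = 1540 ways to split 19 among 4 variables.
Subtract solutions that violate a single cap (substitute x_i' = x_i − (cap_i+1)): x_1 ≥ 8 gives C(14,3) = 364; x_2 ≥ 7 gives C(15,3) = 455; x_3 ≥ 8 gives C(14,3) = 364; x_4 ≥ 3 gives C(19,3) = 969. Together 2152.
Add back pairs where two caps are both exceeded: 35 + 20 + 165 + 35 + 220 + 165 = 640.
Subtract triples: 0 + 4 + 1 + 4 = 9.
By inclusion–exclusion the count is 1540 − 2152 + 640 − 9 = 19.

19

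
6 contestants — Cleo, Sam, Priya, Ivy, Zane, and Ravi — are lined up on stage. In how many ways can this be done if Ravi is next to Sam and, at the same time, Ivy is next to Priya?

Treat {Ravi,Sam} as one block (2 orders) and {Ivy,Priya} as another (2 orders).
That leaves 4 units to arrange: 2 × 2 × 4! = 4 × 24 = 96.

96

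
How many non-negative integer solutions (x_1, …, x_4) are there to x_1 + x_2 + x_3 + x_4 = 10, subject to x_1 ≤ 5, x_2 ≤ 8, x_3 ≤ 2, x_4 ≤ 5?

100

Without the upper bounds there are C(13,3) = 286 ways to split 10 among 4 variables.
Subtract solutions that violate a single cap (substitute x_i' = x_i − (cap_i+1)): x_1 ≥ 6 gives C(7,3) = 35; x_2 ≥ 9 gives C(4,3) = 4; x_3 ≥ 3 gives C(10,3) = 120; x_4 ≥ 6 gives C(7,3) = 35. Together 194.
Add back pairs where two caps are both exceeded: 0 + 4 + 0 + 0 + 0 + 4 = 8.
By inclusion–exclusion the count is 286 − 194 + 8 = 100.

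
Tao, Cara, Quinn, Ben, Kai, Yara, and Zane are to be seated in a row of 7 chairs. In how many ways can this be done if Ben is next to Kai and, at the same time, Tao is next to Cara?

Treat {Ben,Kai} as one block (2 orders) and {Tao,Cara} as another (2 orders).
That leaves 5 units to arrange: 2 × 2 × 5! = 4 × 120 = 480.

480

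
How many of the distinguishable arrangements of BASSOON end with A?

Fix A in the last position and arrange the remaining 6 letters.
Those 6 letters have O appearing twice and S appearing twice, giving (6)!/(2!·2!) = 180.

180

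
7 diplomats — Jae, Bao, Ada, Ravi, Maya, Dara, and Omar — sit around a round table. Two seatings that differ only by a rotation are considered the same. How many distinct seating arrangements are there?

Fix one person's seat to break rotational symmetry; the remaining 6 people can be arranged in (6)! = 720 ways.

720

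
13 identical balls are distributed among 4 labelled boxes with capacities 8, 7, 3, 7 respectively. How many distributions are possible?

Ignoring the caps, the number of non-negative solutions to x_1+…+x_4 = 13 is C(16,3) = 560.
Subtract solutions that violate a single cap (substitute x_i' = x_i − (cap_i+1)): x_1 ≥ 9 gives C(7,3) = 35; x_2 ≥ 8 gives C(8,3) = 56; x_3 ≥ 4 gives C(12,3) = 220; x_4 ≥ 8 gives C(8,3) = 56. Together 367.
Add back pairs where two caps are both exceeded: 0 + 1 + 0 + 4 + 0 + 4 = 9.
By inclusion–exclusion the count is 560 − 367 + 9 = 202.

202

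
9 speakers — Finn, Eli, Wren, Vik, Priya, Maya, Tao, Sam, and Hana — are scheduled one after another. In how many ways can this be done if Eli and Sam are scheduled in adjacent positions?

Treat {Eli, Sam} as a single unit. There are 8 units to order, and the pair itself can be ordered 2 ways.
That gives 2 × 8! = 2 × 40320 = 80640.

80640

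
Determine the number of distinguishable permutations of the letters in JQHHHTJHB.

7560

JQHHHTJHB has 9 letters with H appearing 4 times and J appearing twice.
The number of distinct arrangements is 9!/(4!·2!) = 362880/48 = 7560.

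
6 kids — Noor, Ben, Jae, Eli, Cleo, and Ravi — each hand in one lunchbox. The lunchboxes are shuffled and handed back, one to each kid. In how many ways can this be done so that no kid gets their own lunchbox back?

Let Aᵢ be the assignments in which kid i gets their own lunchbox. We want the size of the complement of A₁∪…∪A_6.
By inclusion–exclusion this is Σ_{j=0}^{6} (−1)^j C(6,j)·(6−j)!.
Computing: 720 − 720 + 360 − 120 + 30 − 6 + 1 = 265.

265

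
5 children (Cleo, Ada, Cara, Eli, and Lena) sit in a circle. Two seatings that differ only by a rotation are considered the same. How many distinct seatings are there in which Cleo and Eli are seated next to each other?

Treat {Cleo, Eli} as one unit (2 internal orders) and seat the resulting 4 units around the table: (3)! circular arrangements.
So 2 × (3)! = 2 × 6 = 12.

12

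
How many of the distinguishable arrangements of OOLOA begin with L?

4

With the first slot taken by L, it remains to arrange the other 4 letters (OOOA).
Those 4 letters have O appearing 3 times, giving (4)!/(3!) = 4.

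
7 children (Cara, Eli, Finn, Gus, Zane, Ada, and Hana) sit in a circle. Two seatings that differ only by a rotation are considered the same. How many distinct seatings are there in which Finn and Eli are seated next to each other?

Treat {Finn, Eli} as one unit (2 internal orders) and seat the resulting 6 units around the table: (5)! circular arrangements.
So 2 × (5)! = 2 × 120 = 240.

240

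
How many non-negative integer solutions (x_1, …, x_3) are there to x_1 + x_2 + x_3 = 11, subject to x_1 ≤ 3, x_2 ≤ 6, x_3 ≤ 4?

6

Without the upper bounds there are C(13,2) = 78 ways to split 11 among 3 variables.
Subtract solutions that violate a single cap (substitute x_i' = x_i − (cap_i+1)): x_1 ≥ 4 gives C(9,2) = 36; x_2 ≥ 7 gives C(6,2) = 15; x_3 ≥ 5 gives C(8,2) = 28. Together 79.
Add back pairs where two caps are both exceeded: 1 + 6 + 0 = 7.
By inclusion–exclusion the count is 78 − 79 + 7 = 6.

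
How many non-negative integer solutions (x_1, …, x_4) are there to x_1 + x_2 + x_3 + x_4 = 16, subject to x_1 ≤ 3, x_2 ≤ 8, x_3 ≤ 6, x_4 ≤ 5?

Ignoring the caps, the number of non-negative solutions to x_1+…+x_4 = 16 is C(19,3) = 969.
Subtract solutions that violate a single cap (substitute x_i' = x_i − (cap_i+1)): x_1 ≥ 4 gives C(15,3) = 455; x_2 ≥ 9 gives C(10,3) = 120; x_3 ≥ 7 gives C(12,3) = 220; x_4 ≥ 6 gives C(13,3) = 286. Together 1081.
Add back pairs where two caps are both exceeded: 20 + 56 + 84 + 1 + 4 + 20 = 185.
By inclusion–exclusion the count is 969 − 1081 + 185 = 73.

73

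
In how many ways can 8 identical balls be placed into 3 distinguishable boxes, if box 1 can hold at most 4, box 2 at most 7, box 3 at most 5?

Ignoring the caps, the number of non-negative solutions to x_1+…+x_3 = 8 is C(10,2) = 45.
Subtract solutions that violate a single cap (substitute x_i' = x_i − (cap_i+1)): x_1 ≥ 5 gives C(5,2) = 10; x_2 ≥ 8 gives C(2,2) = 1; x_3 ≥ 6 gives C(4,2) = 6. Together 17.
No two caps can be exceeded simultaneously, so the pair terms are all 0.
By inclusion–exclusion the count is 45 − 17 + 0 = 28.

28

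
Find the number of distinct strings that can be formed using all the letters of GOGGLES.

840

The 7 letters of GOGGLES have repeats: G appearing 3 times.
The number of distinct arrangements is 7!/(3!) = 5040/6 = 840.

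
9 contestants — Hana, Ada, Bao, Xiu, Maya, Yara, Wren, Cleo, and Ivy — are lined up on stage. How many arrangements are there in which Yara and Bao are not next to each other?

Of the 9! = 362880 arrangements, those with Yara and Bao adjacent number 2 × 8! = 80640 (treat the pair as a block with 2 internal orders).
Complementary counting: 362880 − 80640 = 282240.

282240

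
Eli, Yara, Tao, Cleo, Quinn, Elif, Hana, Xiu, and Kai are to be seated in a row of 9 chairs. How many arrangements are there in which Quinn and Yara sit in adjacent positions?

Glue Quinn and Yara into one block (2 internal orders), leaving 8 units to arrange in a row.
That gives 2 × 8! = 2 × 40320 = 80640.

80640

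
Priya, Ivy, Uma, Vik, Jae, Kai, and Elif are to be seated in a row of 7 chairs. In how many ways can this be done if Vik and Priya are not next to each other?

3600

Of the 7! = 5040 arrangements, those with Vik and Priya adjacent number 2 × 6! = 1440 (treat the pair as a block with 2 internal orders).
Complementary counting: 5040 − 1440 = 3600.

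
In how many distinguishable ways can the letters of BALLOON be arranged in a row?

1260

The 7 letters of BALLOON have repeats: L appearing twice and O appearing twice.
The number of distinct arrangements is 7!/(2!·2!) = 5040/4 = 1260.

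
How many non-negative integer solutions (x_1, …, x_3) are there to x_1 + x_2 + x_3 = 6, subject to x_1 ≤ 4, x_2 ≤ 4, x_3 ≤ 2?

12

Without the upper bounds there are C(8,2) = 28 ways to split 6 among 3 variables.
Subtract solutions that violate a single cap (substitute x_i' = x_i − (cap_i+1)): x_1 ≥ 5 gives C(3,2) = 3; x_2 ≥ 5 gives C(3,2) = 3; x_3 ≥ 3 gives C(5,2) = 10. Together 16.
No two caps can be exceeded simultaneously, so the pair terms are all 0.
By inclusion–exclusion the count is 28 − 16 + 0 = 12.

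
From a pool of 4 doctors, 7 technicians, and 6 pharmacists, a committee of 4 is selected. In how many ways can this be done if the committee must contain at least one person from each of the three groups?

1176

Unrestricted: C(17,4) = 2380 ways to pick any 4 of the 17.
Selections missing a whole group: no doctors → C(13,4) = 715; no technicians → C(10,4) = 210; no pharmacists → C(11,4) = 330.
Add back selections omitting two groups (i.e. drawn from a single group): C(4,4) + C(7,4) + C(6,4) = 51.
By inclusion–exclusion: 2380 − 1255 + 51 = 1176.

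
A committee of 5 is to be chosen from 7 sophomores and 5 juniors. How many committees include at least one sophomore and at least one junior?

770

Total 5-person selections from all 12: C(12,5) = 792.
Subtract selections that omit an entire group: no sophomores → C(5,5) = 1; no juniors → C(7,5) = 21.
Both groups omitted at once is impossible, so 792 − 22 = 770.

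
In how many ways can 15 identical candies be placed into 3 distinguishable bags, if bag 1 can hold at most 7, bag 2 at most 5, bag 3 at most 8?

By stars and bars, unrestricted non-negative solutions to x_1+…+x_3 = 15 number C(15+2,2) = 136.
Subtract solutions that violate a single cap (substitute x_i' = x_i − (cap_i+1)): x_1 ≥ 8 gives C(9,2) = 36; x_2 ≥ 6 gives C(11,2) = 55; x_3 ≥ 9 gives C(8,2) = 28. Together 119.
Add back pairs where two caps are both exceeded: 3 + 0 + 1 = 4.
By inclusion–exclusion the count is 136 − 119 + 4 = 21.

21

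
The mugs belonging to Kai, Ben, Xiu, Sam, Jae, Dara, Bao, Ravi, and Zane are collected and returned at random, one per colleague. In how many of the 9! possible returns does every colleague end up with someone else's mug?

Let Aᵢ be the assignments in which colleague i gets their own mug. We want the size of the complement of A₁∪…∪A_9.
By inclusion–exclusion this is Σ_{j=0}^{9} (−1)^j C(9,j)·(9−j)!.
Computing: 362880 − 362880 + 181440 − 60480 + 15120 − 3024 + 504 − 72 + 9 − 1 = 133496.

133496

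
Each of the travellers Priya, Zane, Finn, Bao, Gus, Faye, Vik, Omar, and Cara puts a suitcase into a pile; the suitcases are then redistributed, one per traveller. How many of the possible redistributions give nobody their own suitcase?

133496

This is the derangement count D_9: permutations of 9 items with no fixed point.
By inclusion–exclusion this is Σ_{j=0}^{9} (−1)^j C(9,j)·(9−j)!.
Computing: 362880 − 362880 + 181440 − 60480 + 15120 − 3024 + 504 − 72 + 9 − 1 = 133496.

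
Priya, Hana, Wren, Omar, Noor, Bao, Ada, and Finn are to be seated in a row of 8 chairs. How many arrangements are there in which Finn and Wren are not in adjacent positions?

30240

Of the 8! = 40320 arrangements, those with Finn and Wren adjacent number 2 × 7! = 10080 (treat the pair as a block with 2 internal orders).
So 40320 − 10080 = 30240 arrangements keep them apart.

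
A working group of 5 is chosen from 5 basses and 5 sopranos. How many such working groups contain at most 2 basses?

Split by how many basses are chosen (0 through 2).
Sum: C(5,0)·C(5,5) + C(5,1)·C(5,4) + C(5,2)·C(5,3) = 1 + 25 + 100 = 126.

126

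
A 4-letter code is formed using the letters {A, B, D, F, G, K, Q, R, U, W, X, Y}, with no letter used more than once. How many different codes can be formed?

11880

This is a permutation of 4 out of 12: P(12,4) = 12!/8!.
12 × 11 × 10 × 9 = 11880.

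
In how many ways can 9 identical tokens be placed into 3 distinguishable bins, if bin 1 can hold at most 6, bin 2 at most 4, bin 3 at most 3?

14

By stars and bars, unrestricted non-negative solutions to x_1+…+x_3 = 9 number C(9+2,2) = 55.
Subtract solutions that violate a single cap (substitute x_i' = x_i − (cap_i+1)): x_1 ≥ 7 gives C(4,2) = 6; x_2 ≥ 5 gives C(6,2) = 15; x_3 ≥ 4 gives C(7,2) = 21. Together 42.
Add back pairs where two caps are both exceeded: 0 + 0 + 1 = 1.
By inclusion–exclusion the count is 55 − 42 + 1 = 14.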